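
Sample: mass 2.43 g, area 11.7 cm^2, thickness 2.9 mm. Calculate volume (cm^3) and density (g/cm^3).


Volume = 3.393 cm^3
Density = 0.716 g/cm^3

Thickness in cm = 2.9 / 10 = 0.29 cm
Volume = 11.7 x 0.29 = 3.393 cm^3
Density = 2.43 / 3.393 = 0.716 g/cm^3


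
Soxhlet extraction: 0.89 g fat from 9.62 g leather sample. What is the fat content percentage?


Fat content = 0.89 / 9.62 x 100
Fat = 9.3%


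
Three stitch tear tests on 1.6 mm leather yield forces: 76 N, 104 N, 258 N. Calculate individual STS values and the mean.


STS1 = 76 / 1.6 = 47.5 N/mm
STS2 = 104 / 1.6 = 65.0 N/mm
STS3 = 258 / 1.6 = 161.3 N/mm
Mean = (47.5 + 65.0 + 161.3) / 3 = 91.3 N/mm


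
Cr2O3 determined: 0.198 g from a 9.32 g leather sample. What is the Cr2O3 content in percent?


2.12%


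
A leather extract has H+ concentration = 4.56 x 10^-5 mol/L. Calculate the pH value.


pH = -log10[H+]
pH = -log10(4.56 x 10^-5) = 4.34


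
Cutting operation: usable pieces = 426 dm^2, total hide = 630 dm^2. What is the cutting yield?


67.6%


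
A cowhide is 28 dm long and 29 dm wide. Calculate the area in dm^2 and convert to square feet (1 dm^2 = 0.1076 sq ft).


812 dm^2
87.37 sq ft

Area = 28 x 29 = 812 dm^2
Conversion: 812 x 0.1076 = 87.37 sq ft


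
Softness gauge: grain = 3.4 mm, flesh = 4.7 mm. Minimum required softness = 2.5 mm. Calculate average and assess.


Average softness = 4.05 mm
Meets requirement: Yes


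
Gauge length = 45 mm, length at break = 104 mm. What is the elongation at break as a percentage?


131.1%


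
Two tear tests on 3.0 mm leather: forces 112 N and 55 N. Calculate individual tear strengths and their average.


Tear 1 = 112 / 3.0 = 37.3 N/mm
Tear 2 = 55 / 3.0 = 18.3 N/mm
Average = (37.3 + 18.3) / 2 = 27.8 N/mm


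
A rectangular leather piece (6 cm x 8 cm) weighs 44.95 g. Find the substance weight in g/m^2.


9364.6 g/m^2


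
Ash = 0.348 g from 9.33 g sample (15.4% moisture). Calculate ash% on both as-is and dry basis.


As-is ash = 3.73%
Dry-basis ash = 4.41%


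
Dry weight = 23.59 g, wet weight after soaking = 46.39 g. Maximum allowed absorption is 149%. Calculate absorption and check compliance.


WA = (46.39 - 23.59) / 23.59 x 100 = 96.7%
Maximum allowed: 149%
Compliant: Yes


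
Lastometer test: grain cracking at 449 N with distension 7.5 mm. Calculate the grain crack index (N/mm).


59.9 N/mm

Grain crack index = force / distension
Index = 449 / 7.5 = 59.9 N/mm


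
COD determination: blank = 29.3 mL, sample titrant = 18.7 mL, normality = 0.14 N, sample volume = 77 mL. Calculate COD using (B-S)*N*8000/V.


COD = (29.3 - 18.7) x 0.14 x 8000 / 77
COD = 10.6 x 0.14 x 8000 / 77
COD = 154.2 mg/L


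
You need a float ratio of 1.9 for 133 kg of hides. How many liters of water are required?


252.7 L

Water = hide weight x target ratio
Water = 133 x 1.9 = 252.7 L


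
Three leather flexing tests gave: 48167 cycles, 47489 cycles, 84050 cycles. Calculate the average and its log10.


Average = 59902 cycles
log10 = 4.78

Average = (48167 + 47489 + 84050) / 3 = 59902 cycles
log10(59902) = 4.78


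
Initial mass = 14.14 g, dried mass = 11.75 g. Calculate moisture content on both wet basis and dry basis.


Moisture lost = 14.14 - 11.75 = 2.39 g
Wet basis MC = 2.39 / 14.14 x 100 = 16.9%
Dry basis MC = 2.39 / 11.75 x 100 = 20.3%


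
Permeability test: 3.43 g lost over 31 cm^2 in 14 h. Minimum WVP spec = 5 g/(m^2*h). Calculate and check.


WVP = 3.43 / (31 x 14) x 10000 = 79.03 g/(m^2*h)
Minimum: 5 g/(m^2*h)
Meets spec: Yes


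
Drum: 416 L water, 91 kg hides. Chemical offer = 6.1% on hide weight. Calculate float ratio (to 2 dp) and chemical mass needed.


Float ratio = 4.57
Chemical needed = 5.551 kg


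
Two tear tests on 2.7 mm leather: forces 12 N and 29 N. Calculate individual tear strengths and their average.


Tear 1 = 12 / 2.7 = 4.4 N/mm
Tear 2 = 29 / 2.7 = 10.7 N/mm
Average = (4.4 + 10.7) / 2 = 7.6 N/mm


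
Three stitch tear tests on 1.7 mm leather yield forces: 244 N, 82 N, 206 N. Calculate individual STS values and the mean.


STS1 = 143.5 N/mm
STS2 = 48.2 N/mm
STS3 = 121.2 N/mm
Mean = 104.3 N/mm


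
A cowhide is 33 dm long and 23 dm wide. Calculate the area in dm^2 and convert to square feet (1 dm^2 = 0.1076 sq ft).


759 dm^2
81.67 sq ft


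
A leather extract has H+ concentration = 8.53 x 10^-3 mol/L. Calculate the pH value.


pH = 2.07

pH = -log10[H+]
pH = -log10(8.53 x 10^-3) = 2.07


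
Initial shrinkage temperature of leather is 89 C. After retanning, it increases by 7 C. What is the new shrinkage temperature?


New Ts = 89 + 7 = 96 C


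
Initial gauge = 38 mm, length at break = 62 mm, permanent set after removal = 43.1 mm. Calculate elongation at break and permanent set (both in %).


Elongation at break = (62 - 38) / 38 x 100 = 63.2%
Permanent set = (43.1 - 38) / 38 x 100 = 13.4%


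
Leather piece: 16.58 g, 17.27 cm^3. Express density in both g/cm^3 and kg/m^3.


0.960 g/cm^3
960 kg/m^3


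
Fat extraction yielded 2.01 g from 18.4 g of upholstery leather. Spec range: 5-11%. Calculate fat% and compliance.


Fat content = 10.9%
Compliant: Yes

Fat% = 2.01 / 18.4 x 100 = 10.9%
Spec range: 5-11%
Compliant: Yes


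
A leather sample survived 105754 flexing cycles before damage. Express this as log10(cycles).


5.02

log10(105754) = 5.02


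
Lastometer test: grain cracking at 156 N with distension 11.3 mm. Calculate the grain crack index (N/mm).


Grain crack index = force / distension
Index = 156 / 11.3 = 13.8 N/mm


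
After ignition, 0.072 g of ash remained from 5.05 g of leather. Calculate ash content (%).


Ash% = 0.072 / 5.05 x 100
Ash% = 1.43%


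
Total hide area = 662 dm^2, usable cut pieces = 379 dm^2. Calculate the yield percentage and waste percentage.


Yield = 57.3%
Waste = 42.7%

Yield = 379 / 662 x 100 = 57.3%
Waste = 662 - 379 = 283 dm^2
Waste% = 100 - 57.3 = 42.7%


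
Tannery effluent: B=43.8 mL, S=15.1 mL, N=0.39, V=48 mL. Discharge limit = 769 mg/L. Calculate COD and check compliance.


COD = (43.8 - 15.1) x 0.39 x 8000 / 48 = 1865.5 mg/L
Limit: 769 mg/L
Compliant: No


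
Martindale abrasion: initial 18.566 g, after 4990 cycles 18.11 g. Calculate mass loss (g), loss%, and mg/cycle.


Loss = 18.566 - 18.11 = 0.456 g
Loss% = 0.456 / 18.566 x 100 = 2.46%
Rate = 0.456 / 4990 x 1000 = 0.091 mg/cycle


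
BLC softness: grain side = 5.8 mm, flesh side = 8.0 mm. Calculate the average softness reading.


Average = (5.8 + 8.0) / 2
Average = 6.90 mm


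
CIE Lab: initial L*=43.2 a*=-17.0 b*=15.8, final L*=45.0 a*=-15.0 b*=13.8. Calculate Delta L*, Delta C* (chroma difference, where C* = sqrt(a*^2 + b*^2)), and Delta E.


Delta L* = 1.8
Delta C* = -2.83
Delta E = 3.35

Delta L* = 45.0 - 43.2 = 1.8
C1* = sqrt((-17.0)^2 + (15.8)^2) = 23.209
C2* = sqrt((-15.0)^2 + (13.8)^2) = 20.382
Delta C* = 20.382 - 23.209 = -2.83
Delta E = sqrt((1.8)^2 + (2.0)^2 + (-2.0)^2) = 3.35


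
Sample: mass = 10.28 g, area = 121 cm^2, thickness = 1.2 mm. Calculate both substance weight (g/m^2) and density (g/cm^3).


SW = 10.28 / 121 x 10000 = 849.6 g/m^2
Volume = 121 x 1.2 / 10 = 14.52 cm^3
Density = 10.28 / 14.52 = 0.708 g/cm^3


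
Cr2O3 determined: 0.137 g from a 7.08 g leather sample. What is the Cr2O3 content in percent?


Cr2O3% = 0.137 / 7.08 x 100
Cr2O3% = 1.94%


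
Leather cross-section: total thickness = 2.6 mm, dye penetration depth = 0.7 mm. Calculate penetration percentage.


Penetration% = 0.7 / 2.6 x 100
Penetration = 26.9%


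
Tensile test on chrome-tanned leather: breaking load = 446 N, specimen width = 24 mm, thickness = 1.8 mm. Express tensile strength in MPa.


10.32 MPa


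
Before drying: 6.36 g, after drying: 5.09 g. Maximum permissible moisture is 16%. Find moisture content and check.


Moisture content = 20.0%
Acceptable: No

MC = (6.36 - 5.09) / 6.36 x 100 = 20.0%
Maximum: 16%
Acceptable: No


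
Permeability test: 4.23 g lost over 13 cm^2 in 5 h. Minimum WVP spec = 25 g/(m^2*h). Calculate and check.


WVP = 650.77 g/(m^2*h)
Meets specification: Yes

WVP = 4.23 / (13 x 5) x 10000 = 650.77 g/(m^2*h)
Minimum: 25 g/(m^2*h)
Meets spec: Yes


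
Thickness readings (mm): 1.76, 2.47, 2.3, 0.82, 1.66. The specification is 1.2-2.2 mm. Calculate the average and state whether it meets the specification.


Average = 1.80 mm
Within specification: Yes

Sum = 9.01
Average = 9.01 / 5 = 1.80 mm
Specification range: 1.2 to 2.2 mm
Within spec: Yes


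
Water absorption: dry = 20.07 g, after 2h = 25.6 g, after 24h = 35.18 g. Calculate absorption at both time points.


WA (2h) = (25.6 - 20.07) / 20.07 x 100 = 27.6%
WA (24h) = (35.18 - 20.07) / 20.07 x 100 = 75.3%


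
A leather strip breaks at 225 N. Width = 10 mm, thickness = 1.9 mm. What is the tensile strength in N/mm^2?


Cross-sectional area = 10 x 1.9 = 19.0 mm^2
Tensile strength = 225 / 19.0 = 11.84 N/mm^2


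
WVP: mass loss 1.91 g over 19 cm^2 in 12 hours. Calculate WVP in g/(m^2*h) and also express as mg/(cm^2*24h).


WVP = 83.77 g/(m^2*h)
Daily rate = 201.05 mg/(cm^2*24h)

WVP = 1.91 / (19 x 12) x 10000 = 83.77 g/(m^2*h)
Mass loss in mg = 1.91 x 1000 = 1910 mg
Per cm^2 per 24h in mg: 1910 x 24 / (19 x 12) = 45840 / 228 = 201.05 mg/(cm^2*24h)


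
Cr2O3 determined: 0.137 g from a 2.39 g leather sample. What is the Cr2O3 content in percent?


5.73%


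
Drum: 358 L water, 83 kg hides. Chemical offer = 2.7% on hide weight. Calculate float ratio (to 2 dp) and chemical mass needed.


Float ratio = 4.31
Chemical needed = 2.241 kg

Float ratio = 358 / 83 = 4.31
Chemical = 83 x 2.7 / 100 = 2.241 kg


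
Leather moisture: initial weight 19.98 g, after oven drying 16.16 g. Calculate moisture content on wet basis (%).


Moisture = 19.98 - 16.16 = 3.82 g
MC = 3.82 / 19.98 x 100 = 19.1%


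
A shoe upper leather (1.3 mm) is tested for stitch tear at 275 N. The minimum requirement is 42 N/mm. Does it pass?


STS = 211.5 N/mm
Passes: Yes

STS = 275 / 1.3 = 211.5 N/mm
Minimum required: 42 N/mm
Passes: Yes


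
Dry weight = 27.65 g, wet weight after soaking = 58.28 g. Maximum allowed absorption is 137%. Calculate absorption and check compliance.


WA = (58.28 - 27.65) / 27.65 x 100 = 110.8%
Maximum allowed: 137%
Compliant: Yes


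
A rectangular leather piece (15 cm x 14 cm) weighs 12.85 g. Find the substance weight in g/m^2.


611.9 g/m^2


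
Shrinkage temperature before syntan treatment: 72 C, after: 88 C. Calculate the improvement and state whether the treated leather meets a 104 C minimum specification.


Improvement = 16 C
Meets 104 C spec: No

Improvement = 88 - 72 = 16 C
Spec check: 88 C >= 104 C? No


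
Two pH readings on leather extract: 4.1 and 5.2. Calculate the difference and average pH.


Difference = 1.1
Average pH = 4.65


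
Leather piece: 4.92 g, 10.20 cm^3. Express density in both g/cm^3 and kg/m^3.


0.482 g/cm^3
482 kg/m^3

Density = 4.92 / 10.20 = 0.482 g/cm^3
Convert: 0.482 x 1000 = 482 kg/m^3


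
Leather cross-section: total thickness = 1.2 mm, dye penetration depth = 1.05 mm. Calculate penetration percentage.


87.5%


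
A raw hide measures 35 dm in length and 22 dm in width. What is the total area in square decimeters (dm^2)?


Area = length x width
Area = 35 x 22 = 770 dm^2


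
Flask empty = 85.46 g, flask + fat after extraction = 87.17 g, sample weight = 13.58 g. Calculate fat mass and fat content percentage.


Fat mass = 87.17 - 85.46 = 1.71 g
Fat% = 1.71 / 13.58 x 100 = 12.6%


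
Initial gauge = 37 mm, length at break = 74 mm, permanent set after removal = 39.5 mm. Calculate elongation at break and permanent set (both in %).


Elongation at break = 100.0%
Permanent set = 6.8%


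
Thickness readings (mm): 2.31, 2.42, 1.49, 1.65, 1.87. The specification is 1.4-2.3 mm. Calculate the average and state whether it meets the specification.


Average = 1.95 mm
Within specification: Yes

Sum = 9.74
Average = 9.74 / 5 = 1.95 mm
Specification range: 1.4 to 2.3 mm
Within spec: Yes


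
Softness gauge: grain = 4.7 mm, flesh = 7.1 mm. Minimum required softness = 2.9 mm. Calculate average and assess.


Average softness = 5.90 mm
Meets requirement: Yes

Average = (4.7 + 7.1) / 2 = 5.90 mm
Minimum = 2.9 mm
Meets requirement: Yes


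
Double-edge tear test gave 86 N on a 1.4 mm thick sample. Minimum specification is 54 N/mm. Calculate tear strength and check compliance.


Tear strength = 61.4 N/mm
Compliant: Yes

Tear strength = 86 / 1.4 = 61.4 N/mm
Required minimum = 54 N/mm
Compliant: Yes


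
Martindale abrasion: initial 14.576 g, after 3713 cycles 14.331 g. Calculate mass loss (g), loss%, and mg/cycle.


Mass loss = 0.245 g
Loss = 1.68%
Rate = 0.066 mg/cycle

Loss = 14.576 - 14.331 = 0.245 g
Loss% = 0.245 / 14.576 x 100 = 1.68%
Rate = 0.245 / 3713 x 1000 = 0.066 mg/cycle


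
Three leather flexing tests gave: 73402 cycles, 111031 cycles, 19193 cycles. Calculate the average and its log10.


Average = (73402 + 111031 + 19193) / 3 = 67875 cycles
log10(67875) = 4.83


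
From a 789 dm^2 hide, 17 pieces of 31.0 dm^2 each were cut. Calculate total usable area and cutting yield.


Usable area = 527.0 dm^2
Yield = 66.8%


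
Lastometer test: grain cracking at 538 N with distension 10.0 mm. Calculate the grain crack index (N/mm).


Grain crack index = force / distension
Index = 538 / 10.0 = 53.8 N/mm


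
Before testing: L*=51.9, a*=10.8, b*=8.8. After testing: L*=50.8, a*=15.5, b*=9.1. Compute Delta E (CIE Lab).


dL = 50.8 - 51.9 = -1.1
da = 15.5 - 10.8 = 4.7
db = 9.1 - 8.8 = 0.3
dE = sqrt((-1.1)^2 + (4.7)^2 + (0.3)^2) = 4.84


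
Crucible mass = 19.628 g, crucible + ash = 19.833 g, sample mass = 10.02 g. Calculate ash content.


Ash mass = 19.833 - 19.628 = 0.205 g
Ash% = 0.205 / 10.02 x 100 = 2.05%


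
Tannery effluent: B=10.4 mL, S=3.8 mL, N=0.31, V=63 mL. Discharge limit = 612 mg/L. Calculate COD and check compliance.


COD = (10.4 - 3.8) x 0.31 x 8000 / 63 = 259.8 mg/L
Limit: 612 mg/L
Compliant: Yes


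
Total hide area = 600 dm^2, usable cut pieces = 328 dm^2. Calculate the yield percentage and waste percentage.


Yield = 54.7%
Waste = 45.3%

Yield = 328 / 600 x 100 = 54.7%
Waste = 600 - 328 = 272 dm^2
Waste% = 100 - 54.7 = 45.3%


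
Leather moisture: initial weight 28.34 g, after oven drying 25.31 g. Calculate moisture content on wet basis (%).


10.7%

Moisture = 28.34 - 25.31 = 3.03 g
MC = 3.03 / 28.34 x 100 = 10.7%


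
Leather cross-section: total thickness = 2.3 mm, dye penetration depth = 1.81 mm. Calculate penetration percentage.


78.7%


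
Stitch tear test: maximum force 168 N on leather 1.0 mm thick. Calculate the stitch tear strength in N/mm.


168.0 N/mm

Stitch tear strength = force / thickness
STS = 168 / 1.0 = 168.0 N/mm


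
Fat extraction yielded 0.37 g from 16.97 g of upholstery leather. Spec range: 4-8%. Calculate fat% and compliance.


Fat% = 0.37 / 16.97 x 100 = 2.2%
Spec range: 4-8%
Compliant: No


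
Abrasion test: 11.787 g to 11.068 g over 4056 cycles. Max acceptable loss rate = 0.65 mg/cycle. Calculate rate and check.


Loss = 11.787 - 11.068 = 0.719 g
Rate = 0.719 g / 4056 cycles x 1000 = 0.177 mg/cycle
Max = 0.65 mg/cycle
Passes: Yes


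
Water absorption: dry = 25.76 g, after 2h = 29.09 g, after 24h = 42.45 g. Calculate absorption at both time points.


2h absorption = 12.9%
24h absorption = 64.8%

WA (2h) = (29.09 - 25.76) / 25.76 x 100 = 12.9%
WA (24h) = (42.45 - 25.76) / 25.76 x 100 = 64.8%


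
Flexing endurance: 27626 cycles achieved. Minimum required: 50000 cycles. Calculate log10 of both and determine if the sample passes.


Achieved: log10 = 4.44
Required: log10 = 4.70
Passes: No

log10(27626) = 4.44
log10(50000) = 4.70
Passes: No


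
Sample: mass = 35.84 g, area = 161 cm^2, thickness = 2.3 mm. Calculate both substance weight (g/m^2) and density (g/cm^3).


SW = 35.84 / 161 x 10000 = 2226.1 g/m^2
Volume = 161 x 2.3 / 10 = 37.03 cm^3
Density = 35.84 / 37.03 = 0.968 g/cm^3


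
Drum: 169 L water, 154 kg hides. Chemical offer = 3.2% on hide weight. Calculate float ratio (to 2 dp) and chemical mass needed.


Float ratio = 169 / 154 = 1.10
Chemical = 154 x 3.2 / 100 = 4.928 kg


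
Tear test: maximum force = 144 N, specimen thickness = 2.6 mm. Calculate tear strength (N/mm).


Tear strength = force / thickness
Tear = 144 / 2.6 = 55.4 N/mm


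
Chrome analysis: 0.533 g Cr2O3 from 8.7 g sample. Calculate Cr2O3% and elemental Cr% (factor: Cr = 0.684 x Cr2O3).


Cr2O3% = 0.533 / 8.7 x 100 = 6.13%
Cr% = 6.13 x 0.684 = 4.19%


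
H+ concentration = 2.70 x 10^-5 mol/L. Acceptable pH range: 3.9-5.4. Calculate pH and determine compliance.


pH = 4.57
Compliant: Yes

pH = -log10(2.70 x 10^-5) = 4.57
Range: 3.9 to 5.4
Compliant: Yes


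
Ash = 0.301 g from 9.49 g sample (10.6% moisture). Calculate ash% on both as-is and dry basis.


As-is ash% = 0.301 / 9.49 x 100 = 3.17%
Dry mass = 9.49 x (100 - 10.6) / 100 = 8.48406 g
Dry-basis ash% = 0.301 / 8.48406 x 100 = 3.55%


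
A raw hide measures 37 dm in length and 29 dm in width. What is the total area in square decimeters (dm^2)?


1073 dm^2


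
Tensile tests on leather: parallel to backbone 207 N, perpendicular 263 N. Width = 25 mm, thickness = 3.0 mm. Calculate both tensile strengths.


Parallel = 2.76 N/mm^2
Perpendicular = 3.51 N/mm^2


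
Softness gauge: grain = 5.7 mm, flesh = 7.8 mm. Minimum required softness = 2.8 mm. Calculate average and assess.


Average softness = 6.75 mm
Meets requirement: Yes


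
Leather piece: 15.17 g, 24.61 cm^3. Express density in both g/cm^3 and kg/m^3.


0.616 g/cm^3
616 kg/m^3


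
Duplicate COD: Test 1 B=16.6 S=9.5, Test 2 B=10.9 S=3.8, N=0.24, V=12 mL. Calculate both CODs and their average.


COD1 = 1136.0 mg/L
COD2 = 1136.0 mg/L
Average = 1136.0 mg/L

COD1 = (16.6 - 9.5) x 0.24 x 8000 / 12 = 1136.0 mg/L
COD2 = (10.9 - 3.8) x 0.24 x 8000 / 12 = 1136.0 mg/L
Average = (1136.0 + 1136.0) / 2 = 1136.0 mg/L


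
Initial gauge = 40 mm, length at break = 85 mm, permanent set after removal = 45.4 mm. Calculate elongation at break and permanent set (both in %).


Elongation at break = (85 - 40) / 40 x 100 = 112.5%
Permanent set = (45.4 - 40) / 40 x 100 = 13.5%


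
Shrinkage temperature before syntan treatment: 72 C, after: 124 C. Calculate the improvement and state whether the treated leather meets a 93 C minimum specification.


Improvement = 52 C
Meets 93 C spec: Yes


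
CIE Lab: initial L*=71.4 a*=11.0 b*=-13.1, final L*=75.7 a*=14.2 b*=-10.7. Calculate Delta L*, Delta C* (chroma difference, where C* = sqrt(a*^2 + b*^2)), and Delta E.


Delta L* = 75.7 - 71.4 = 4.3
C1* = sqrt((11.0)^2 + (-13.1)^2) = 17.106
C2* = sqrt((14.2)^2 + (-10.7)^2) = 17.780
Delta C* = 17.780 - 17.106 = 0.67
Delta E = sqrt((4.3)^2 + (3.2)^2 + (2.4)^2) = 5.87


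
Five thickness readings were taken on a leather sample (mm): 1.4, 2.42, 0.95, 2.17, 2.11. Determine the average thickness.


1.81 mm

Sum = 1.4 + 2.42 + 0.95 + 2.17 + 2.11 = 9.05
Average = 9.05 / 5 = 1.81 mm


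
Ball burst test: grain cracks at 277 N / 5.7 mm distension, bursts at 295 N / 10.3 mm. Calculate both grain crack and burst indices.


Crack index = 277 / 5.7 = 48.6 N/mm
Burst index = 295 / 10.3 = 28.6 N/mm


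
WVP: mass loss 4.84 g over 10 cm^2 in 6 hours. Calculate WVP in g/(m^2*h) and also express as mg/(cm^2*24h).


WVP = 806.67 g/(m^2*h)
Daily rate = 1936.00 mg/(cm^2*24h)

WVP = 4.84 / (10 x 6) x 10000 = 806.67 g/(m^2*h)
Mass loss in mg = 4.84 x 1000 = 4840 mg
Per cm^2 per 24h in mg: 4840 x 24 / (10 x 6) = 116160 / 60 = 1936.00 mg/(cm^2*24h)


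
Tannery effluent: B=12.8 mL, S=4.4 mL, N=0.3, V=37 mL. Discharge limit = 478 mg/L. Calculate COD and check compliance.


COD = (12.8 - 4.4) x 0.3 x 8000 / 37 = 544.9 mg/L
Limit: 478 mg/L
Compliant: No


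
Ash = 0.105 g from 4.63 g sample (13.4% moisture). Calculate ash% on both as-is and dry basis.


As-is ash = 2.27%
Dry-basis ash = 2.62%


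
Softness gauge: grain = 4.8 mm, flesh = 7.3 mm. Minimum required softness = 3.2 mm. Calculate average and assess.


Average = (4.8 + 7.3) / 2 = 6.05 mm
Minimum = 3.2 mm
Meets requirement: Yes


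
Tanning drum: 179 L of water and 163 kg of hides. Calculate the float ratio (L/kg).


1.1

Float ratio = water / hide weight
Ratio = 179 / 163 = 1.1


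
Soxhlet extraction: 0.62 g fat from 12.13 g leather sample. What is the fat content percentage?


5.1%

Fat content = 0.62 / 12.13 x 100
Fat = 5.1%


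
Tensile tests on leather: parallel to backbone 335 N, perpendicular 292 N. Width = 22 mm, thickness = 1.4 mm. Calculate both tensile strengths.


Area = 22 x 1.4 = 30.8 mm^2
TS (parallel) = 335 / 30.8 = 10.88 N/mm^2
TS (perpendicular) = 292 / 30.8 = 9.48 N/mm^2


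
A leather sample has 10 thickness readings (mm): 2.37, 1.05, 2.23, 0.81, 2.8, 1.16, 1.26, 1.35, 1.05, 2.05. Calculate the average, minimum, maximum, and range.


Average = 1.61 mm
Min = 0.81 mm
Max = 2.8 mm
Range = 1.99 mm


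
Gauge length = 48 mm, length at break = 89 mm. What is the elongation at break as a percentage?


85.4%


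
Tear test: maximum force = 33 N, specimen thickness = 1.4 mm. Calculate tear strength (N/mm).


Tear strength = force / thickness
Tear = 33 / 1.4 = 23.6 N/mm


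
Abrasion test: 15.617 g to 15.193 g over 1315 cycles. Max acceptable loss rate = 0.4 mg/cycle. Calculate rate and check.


Rate = 0.322 mg/cycle
Passes: Yes

Loss = 15.617 - 15.193 = 0.424 g
Rate = 0.424 g / 1315 cycles x 1000 = 0.322 mg/cycle
Max = 0.4 mg/cycle
Passes: Yes


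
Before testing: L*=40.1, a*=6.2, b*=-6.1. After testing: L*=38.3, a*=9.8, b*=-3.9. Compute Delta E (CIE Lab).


dL = 38.3 - 40.1 = -1.8
da = 9.8 - 6.2 = 3.6
db = -3.9 - (-6.1) = 2.2
dE = sqrt((-1.8)^2 + (3.6)^2 + (2.2)^2) = 4.59


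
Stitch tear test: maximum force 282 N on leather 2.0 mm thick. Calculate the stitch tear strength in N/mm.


Stitch tear strength = force / thickness
STS = 282 / 2.0 = 141.0 N/mm


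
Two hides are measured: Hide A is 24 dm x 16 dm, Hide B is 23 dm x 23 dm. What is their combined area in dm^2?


Hide A area = 24 x 16 = 384 dm^2
Hide B area = 23 x 23 = 529 dm^2
Total = 384 + 529 = 913 dm^2


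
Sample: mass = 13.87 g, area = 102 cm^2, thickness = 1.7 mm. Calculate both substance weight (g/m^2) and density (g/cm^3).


Substance weight = 1359.8 g/m^2
Density = 0.800 g/cm^3

SW = 13.87 / 102 x 10000 = 1359.8 g/m^2
Volume = 102 x 1.7 / 10 = 17.34 cm^3
Density = 13.87 / 17.34 = 0.800 g/cm^3


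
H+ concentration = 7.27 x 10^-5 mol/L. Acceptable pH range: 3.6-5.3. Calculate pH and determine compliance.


pH = -log10(7.27 x 10^-5) = 4.14
Range: 3.6 to 5.3
Compliant: Yes


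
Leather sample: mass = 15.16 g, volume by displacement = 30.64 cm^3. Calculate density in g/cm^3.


Density = mass / volume
Density = 15.16 / 30.64 = 0.495 g/cm^3


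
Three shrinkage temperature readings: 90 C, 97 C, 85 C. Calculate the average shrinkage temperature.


Average = (90 + 97 + 85) / 3
Average = 272 / 3 = 90.7 C


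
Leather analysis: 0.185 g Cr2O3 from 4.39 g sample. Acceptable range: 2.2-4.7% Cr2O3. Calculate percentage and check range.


Cr2O3 = 4.21%
Within range: Yes


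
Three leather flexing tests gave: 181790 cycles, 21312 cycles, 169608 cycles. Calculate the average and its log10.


Average = (181790 + 21312 + 169608) / 3 = 124237 cycles
log10(124237) = 5.09


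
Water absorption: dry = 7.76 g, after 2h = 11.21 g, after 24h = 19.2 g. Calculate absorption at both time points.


WA (2h) = (11.21 - 7.76) / 7.76 x 100 = 44.5%
WA (24h) = (19.2 - 7.76) / 7.76 x 100 = 147.4%


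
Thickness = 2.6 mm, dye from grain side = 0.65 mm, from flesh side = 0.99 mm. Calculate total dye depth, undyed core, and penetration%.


Total dyed = 0.65 + 0.99 = 1.64 mm
Undyed core = 2.6 - 1.64 = 0.96 mm
Penetration = 1.64 / 2.6 x 100 = 63.1%


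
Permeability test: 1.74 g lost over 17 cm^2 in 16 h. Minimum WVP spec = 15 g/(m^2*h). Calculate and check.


WVP = 63.97 g/(m^2*h)
Meets specification: Yes

WVP = 1.74 / (17 x 16) x 10000 = 63.97 g/(m^2*h)
Minimum: 15 g/(m^2*h)
Meets spec: Yes


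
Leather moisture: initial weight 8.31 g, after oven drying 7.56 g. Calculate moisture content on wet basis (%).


9.0%

Moisture = 8.31 - 7.56 = 0.75 g
MC = 0.75 / 8.31 x 100 = 9.0%


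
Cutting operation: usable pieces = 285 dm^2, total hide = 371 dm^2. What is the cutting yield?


Yield = usable / total x 100
Yield = 285 / 371 x 100 = 76.8%


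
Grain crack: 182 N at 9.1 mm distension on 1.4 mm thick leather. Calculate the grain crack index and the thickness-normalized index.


Crack index = 20.0 N/mm
Normalized index = 14.3 N/mm per mm


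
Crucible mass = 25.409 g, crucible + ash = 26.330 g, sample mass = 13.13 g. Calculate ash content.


Ash mass = 0.921 g
Ash content = 7.01%


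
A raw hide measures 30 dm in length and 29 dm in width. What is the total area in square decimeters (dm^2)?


870 dm^2

Area = length x width
Area = 30 x 29 = 870 dm^2


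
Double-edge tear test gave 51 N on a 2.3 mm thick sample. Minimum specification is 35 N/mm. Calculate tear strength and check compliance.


Tear strength = 51 / 2.3 = 22.2 N/mm
Required minimum = 35 N/mm
Compliant: No


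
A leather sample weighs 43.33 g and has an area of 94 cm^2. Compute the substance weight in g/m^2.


Substance weight = mass / area x 10000
SW = 43.33 / 94 x 10000
SW = 4609.6 g/m^2


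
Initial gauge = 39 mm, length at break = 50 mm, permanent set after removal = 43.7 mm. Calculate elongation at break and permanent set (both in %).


Elongation at break = (50 - 39) / 39 x 100 = 28.2%
Permanent set = (43.7 - 39) / 39 x 100 = 12.1%


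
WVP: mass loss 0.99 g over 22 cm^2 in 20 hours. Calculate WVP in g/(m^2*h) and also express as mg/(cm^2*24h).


WVP = 0.99 / (22 x 20) x 10000 = 22.50 g/(m^2*h)
Mass loss in mg = 0.99 x 1000 = 990 mg
Per cm^2 per 24h in mg: 990 x 24 / (22 x 20) = 23760 / 440 = 54.00 mg/(cm^2*24h)


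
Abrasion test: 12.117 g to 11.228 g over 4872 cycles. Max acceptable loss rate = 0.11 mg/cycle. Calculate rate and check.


Rate = 0.182 mg/cycle
Passes: No

Loss = 12.117 - 11.228 = 0.889 g
Rate = 0.889 g / 4872 cycles x 1000 = 0.182 mg/cycle
Max = 0.11 mg/cycle
Passes: No


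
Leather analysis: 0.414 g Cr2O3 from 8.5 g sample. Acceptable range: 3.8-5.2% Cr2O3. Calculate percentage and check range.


Cr2O3 = 4.87%
Within range: Yes


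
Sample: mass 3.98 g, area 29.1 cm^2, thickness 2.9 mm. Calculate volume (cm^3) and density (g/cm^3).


Thickness in cm = 2.9 / 10 = 0.29 cm
Volume = 29.1 x 0.29 = 8.439 cm^3
Density = 3.98 / 8.439 = 0.472 g/cm^3


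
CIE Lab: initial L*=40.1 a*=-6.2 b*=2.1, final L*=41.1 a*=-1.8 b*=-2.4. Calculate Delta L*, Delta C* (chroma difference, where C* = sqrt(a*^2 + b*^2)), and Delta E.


Delta L* = 41.1 - 40.1 = 1.0
C1* = sqrt((-6.2)^2 + (2.1)^2) = 6.546
C2* = sqrt((-1.8)^2 + (-2.4)^2) = 3.000
Delta C* = 3.000 - 6.546 = -3.55
Delta E = sqrt((1.0)^2 + (4.4)^2 + (-4.5)^2) = 6.37


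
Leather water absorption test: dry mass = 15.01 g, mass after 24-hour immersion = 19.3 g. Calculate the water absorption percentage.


Water absorbed = 19.3 - 15.01 = 4.29 g
WA% = 4.29 / 15.01 x 100 = 28.6%


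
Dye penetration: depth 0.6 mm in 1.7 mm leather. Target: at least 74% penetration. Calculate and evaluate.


Penetration = 0.6 / 1.7 x 100 = 35.3%
Target: 74%
Meets target: No


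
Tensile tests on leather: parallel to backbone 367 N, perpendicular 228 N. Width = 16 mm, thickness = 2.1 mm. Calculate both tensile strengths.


Area = 16 x 2.1 = 33.6 mm^2
TS (parallel) = 367 / 33.6 = 10.92 N/mm^2
TS (perpendicular) = 228 / 33.6 = 6.79 N/mm^2


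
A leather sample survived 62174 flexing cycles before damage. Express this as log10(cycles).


log10(62174) = 4.79


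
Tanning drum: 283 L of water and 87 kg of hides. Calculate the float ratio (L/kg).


3.3


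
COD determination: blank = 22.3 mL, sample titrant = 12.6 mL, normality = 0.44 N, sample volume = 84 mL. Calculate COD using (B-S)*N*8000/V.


COD = (22.3 - 12.6) x 0.44 x 8000 / 84
COD = 9.7 x 0.44 x 8000 / 84
COD = 406.5 mg/L


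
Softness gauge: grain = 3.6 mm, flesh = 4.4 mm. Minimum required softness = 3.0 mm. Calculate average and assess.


Average softness = 4.00 mm
Meets requirement: Yes

Average = (3.6 + 4.4) / 2 = 4.00 mm
Minimum = 3.0 mm
Meets requirement: Yes


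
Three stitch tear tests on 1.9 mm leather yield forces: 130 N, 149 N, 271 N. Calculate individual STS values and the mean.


STS1 = 130 / 1.9 = 68.4 N/mm
STS2 = 149 / 1.9 = 78.4 N/mm
STS3 = 271 / 1.9 = 142.6 N/mm
Mean = (68.4 + 78.4 + 142.6) / 3 = 96.5 N/mm


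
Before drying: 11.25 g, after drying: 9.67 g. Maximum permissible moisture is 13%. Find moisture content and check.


MC = (11.25 - 9.67) / 11.25 x 100 = 14.0%
Maximum: 13%
Acceptable: No


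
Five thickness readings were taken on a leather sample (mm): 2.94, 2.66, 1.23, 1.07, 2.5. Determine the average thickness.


Sum = 2.94 + 2.66 + 1.23 + 1.07 + 2.5 = 10.40
Average = 10.40 / 5 = 2.08 mm


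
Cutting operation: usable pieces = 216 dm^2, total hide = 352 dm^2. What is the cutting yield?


61.4%

Yield = usable / total x 100
Yield = 216 / 352 x 100 = 61.4%


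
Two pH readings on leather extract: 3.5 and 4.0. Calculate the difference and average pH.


Difference = 0.5
Average pH = 3.75

Difference = |3.5 - 4.0| = 0.5
Average = (3.5 + 4.0) / 2 = 3.75


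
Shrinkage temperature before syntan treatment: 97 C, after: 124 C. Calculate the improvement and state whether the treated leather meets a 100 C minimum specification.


Improvement = 27 C
Meets 100 C spec: Yes


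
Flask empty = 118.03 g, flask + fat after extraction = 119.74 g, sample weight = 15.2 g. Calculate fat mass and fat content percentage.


Fat mass = 119.74 - 118.03 = 1.71 g
Fat% = 1.71 / 15.2 x 100 = 11.3%


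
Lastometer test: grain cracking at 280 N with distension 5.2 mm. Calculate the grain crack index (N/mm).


53.8 N/mm

Grain crack index = force / distension
Index = 280 / 5.2 = 53.8 N/mm


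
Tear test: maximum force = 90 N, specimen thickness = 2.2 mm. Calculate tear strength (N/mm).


40.9 N/mm


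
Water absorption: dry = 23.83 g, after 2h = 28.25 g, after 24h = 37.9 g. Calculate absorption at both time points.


WA (2h) = (28.25 - 23.83) / 23.83 x 100 = 18.5%
WA (24h) = (37.9 - 23.83) / 23.83 x 100 = 59.0%


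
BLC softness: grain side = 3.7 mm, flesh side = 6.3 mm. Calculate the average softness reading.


Average = (3.7 + 6.3) / 2
Average = 5.00 mm


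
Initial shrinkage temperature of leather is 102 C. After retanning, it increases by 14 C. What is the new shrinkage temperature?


116 C


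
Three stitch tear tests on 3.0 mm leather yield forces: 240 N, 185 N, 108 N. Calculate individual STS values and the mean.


STS1 = 80.0 N/mm
STS2 = 61.7 N/mm
STS3 = 36.0 N/mm
Mean = 59.2 N/mm

STS1 = 240 / 3.0 = 80.0 N/mm
STS2 = 185 / 3.0 = 61.7 N/mm
STS3 = 108 / 3.0 = 36.0 N/mm
Mean = (80.0 + 61.7 + 36.0) / 3 = 59.2 N/mm


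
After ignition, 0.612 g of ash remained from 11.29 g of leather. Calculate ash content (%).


Ash% = 0.612 / 11.29 x 100
Ash% = 5.42%


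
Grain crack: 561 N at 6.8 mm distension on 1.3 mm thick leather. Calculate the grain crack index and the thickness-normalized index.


Crack index = 561 / 6.8 = 82.5 N/mm
Normalized = 82.5 / 1.3 = 63.5 N/mm per mm


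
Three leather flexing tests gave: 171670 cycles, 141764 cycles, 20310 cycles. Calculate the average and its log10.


Average = (171670 + 141764 + 20310) / 3 = 111248 cycles
log10(111248) = 5.05


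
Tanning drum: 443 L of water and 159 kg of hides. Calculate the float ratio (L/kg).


2.8

Float ratio = water / hide weight
Ratio = 443 / 159 = 2.8


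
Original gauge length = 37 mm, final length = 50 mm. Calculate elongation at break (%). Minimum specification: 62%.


Extension = 50 - 37 = 13 mm
Elongation = 13 / 37 x 100 = 35.1%
Minimum required: 62%
Meets specification: No


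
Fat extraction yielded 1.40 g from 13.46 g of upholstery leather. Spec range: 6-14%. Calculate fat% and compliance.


Fat content = 10.4%
Compliant: Yes

Fat% = 1.40 / 13.46 x 100 = 10.4%
Spec range: 6-14%
Compliant: Yes


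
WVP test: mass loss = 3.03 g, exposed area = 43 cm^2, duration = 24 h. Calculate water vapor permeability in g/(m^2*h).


29.36 g/(m^2*h)

WVP = mass_loss / (area x time) x 10000
WVP = 3.03 / (43 x 24) x 10000
WVP = 3.03 / 1032 x 10000 = 29.36 g/(m^2*h)


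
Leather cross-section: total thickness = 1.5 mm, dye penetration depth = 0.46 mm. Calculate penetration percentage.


30.7%

Penetration% = 0.46 / 1.5 x 100
Penetration = 30.7%


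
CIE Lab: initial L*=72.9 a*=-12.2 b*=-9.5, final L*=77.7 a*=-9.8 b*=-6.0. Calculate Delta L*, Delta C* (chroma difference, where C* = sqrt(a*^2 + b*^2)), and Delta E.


Delta L* = 4.8
Delta C* = -3.97
Delta E = 6.41

Delta L* = 77.7 - 72.9 = 4.8
C1* = sqrt((-12.2)^2 + (-9.5)^2) = 15.463
C2* = sqrt((-9.8)^2 + (-6.0)^2) = 11.491
Delta C* = 11.491 - 15.463 = -3.97
Delta E = sqrt((4.8)^2 + (2.4)^2 + (3.5)^2) = 6.41


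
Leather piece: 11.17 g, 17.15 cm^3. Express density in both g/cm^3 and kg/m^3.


Density = 11.17 / 17.15 = 0.651 g/cm^3
Convert: 0.651 x 1000 = 651 kg/m^3


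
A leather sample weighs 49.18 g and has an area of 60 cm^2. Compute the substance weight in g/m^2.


Substance weight = mass / area x 10000
SW = 49.18 / 60 x 10000
SW = 8196.7 g/m^2


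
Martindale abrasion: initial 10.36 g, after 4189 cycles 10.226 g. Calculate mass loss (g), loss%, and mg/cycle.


Mass loss = 0.134 g
Loss = 1.29%
Rate = 0.032 mg/cycle


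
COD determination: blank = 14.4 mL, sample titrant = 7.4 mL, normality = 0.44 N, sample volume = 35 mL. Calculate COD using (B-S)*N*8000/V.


704.0 mg/L

COD = (14.4 - 7.4) x 0.44 x 8000 / 35
COD = 7.0 x 0.44 x 8000 / 35
COD = 704.0 mg/L


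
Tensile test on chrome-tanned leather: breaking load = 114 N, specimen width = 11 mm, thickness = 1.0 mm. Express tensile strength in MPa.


Cross-section = 11 x 1.0 = 11.0 mm^2
TS = 114 / 11.0 = 10.36 MPa
(1 N/mm^2 = 1 MPa)


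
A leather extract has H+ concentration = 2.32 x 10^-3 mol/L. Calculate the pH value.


pH = -log10[H+]
pH = -log10(2.32 x 10^-3) = 2.63


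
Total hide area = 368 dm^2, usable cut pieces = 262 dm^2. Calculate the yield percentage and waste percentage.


Yield = 71.2%
Waste = 28.8%


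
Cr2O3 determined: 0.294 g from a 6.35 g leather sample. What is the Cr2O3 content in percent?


4.63%


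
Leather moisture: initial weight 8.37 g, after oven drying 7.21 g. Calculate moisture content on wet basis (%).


Moisture = 8.37 - 7.21 = 1.16 g
MC = 1.16 / 8.37 x 100 = 13.9%


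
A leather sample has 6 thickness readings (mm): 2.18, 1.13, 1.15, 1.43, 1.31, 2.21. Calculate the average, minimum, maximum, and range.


Sum = 9.41
Average = 9.41 / 6 = 1.57 mm
Minimum = 1.13 mm
Maximum = 2.21 mm
Range = 2.21 - 1.13 = 1.08 mm


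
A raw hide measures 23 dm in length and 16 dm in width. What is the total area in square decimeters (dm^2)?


Area = length x width
Area = 23 x 16 = 368 dm^2


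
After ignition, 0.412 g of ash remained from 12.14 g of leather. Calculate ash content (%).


Ash% = 0.412 / 12.14 x 100
Ash% = 3.39%


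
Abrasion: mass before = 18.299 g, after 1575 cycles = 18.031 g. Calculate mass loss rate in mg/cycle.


Mass loss = 18.299 - 18.031 = 0.268 g
Rate = 0.268 / 1575 x 1000 = 0.170 mg/cycle


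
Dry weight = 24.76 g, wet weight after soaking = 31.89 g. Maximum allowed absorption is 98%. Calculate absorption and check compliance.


WA = (31.89 - 24.76) / 24.76 x 100 = 28.8%
Maximum allowed: 98%
Compliant: Yes


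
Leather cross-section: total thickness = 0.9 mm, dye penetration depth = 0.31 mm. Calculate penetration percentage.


Penetration% = 0.31 / 0.9 x 100
Penetration = 34.4%


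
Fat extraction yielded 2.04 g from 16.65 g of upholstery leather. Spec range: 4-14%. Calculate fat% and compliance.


Fat% = 2.04 / 16.65 x 100 = 12.3%
Spec range: 4-14%
Compliant: Yes


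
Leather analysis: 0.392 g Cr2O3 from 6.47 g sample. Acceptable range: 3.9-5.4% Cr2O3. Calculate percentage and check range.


Cr2O3 = 6.06%
Within range: No

Cr2O3% = 0.392 / 6.47 x 100 = 6.06%
Acceptable range: 3.9 to 5.4%
Within range: No


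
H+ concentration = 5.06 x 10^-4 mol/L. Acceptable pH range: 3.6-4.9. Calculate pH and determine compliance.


pH = -log10(5.06 x 10^-4) = 3.30
Range: 3.6 to 4.9
Compliant: No


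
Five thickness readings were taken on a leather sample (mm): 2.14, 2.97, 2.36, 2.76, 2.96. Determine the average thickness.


Sum = 2.14 + 2.97 + 2.36 + 2.76 + 2.96 = 13.19
Average = 13.19 / 5 = 2.64 mm


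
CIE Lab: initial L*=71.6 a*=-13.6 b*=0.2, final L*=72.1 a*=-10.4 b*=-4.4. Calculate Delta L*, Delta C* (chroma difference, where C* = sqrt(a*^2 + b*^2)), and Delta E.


Delta L* = 72.1 - 71.6 = 0.5
C1* = sqrt((-13.6)^2 + (0.2)^2) = 13.601
C2* = sqrt((-10.4)^2 + (-4.4)^2) = 11.292
Delta C* = 11.292 - 13.601 = -2.31
Delta E = sqrt((0.5)^2 + (3.2)^2 + (-4.6)^2) = 5.63


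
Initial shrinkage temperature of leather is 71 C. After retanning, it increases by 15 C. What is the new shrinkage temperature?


86 C


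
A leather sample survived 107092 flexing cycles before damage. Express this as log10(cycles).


log10(107092) = 5.03


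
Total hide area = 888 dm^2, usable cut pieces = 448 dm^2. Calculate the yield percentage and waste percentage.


Yield = 448 / 888 x 100 = 50.5%
Waste = 888 - 448 = 440 dm^2
Waste% = 100 - 50.5 = 49.5%


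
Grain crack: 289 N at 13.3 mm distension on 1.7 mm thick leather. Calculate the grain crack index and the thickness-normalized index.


Crack index = 21.7 N/mm
Normalized index = 12.8 N/mm per mm

Crack index = 289 / 13.3 = 21.7 N/mm
Normalized = 21.7 / 1.7 = 12.8 N/mm per mm


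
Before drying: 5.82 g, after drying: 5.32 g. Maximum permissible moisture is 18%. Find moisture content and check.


MC = (5.82 - 5.32) / 5.82 x 100 = 8.6%
Maximum: 18%
Acceptable: Yes


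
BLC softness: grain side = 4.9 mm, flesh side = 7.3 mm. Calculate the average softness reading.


Average = (4.9 + 7.3) / 2
Average = 6.10 mm


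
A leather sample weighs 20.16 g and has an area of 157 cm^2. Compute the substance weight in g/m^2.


1284.1 g/m^2

Substance weight = mass / area x 10000
SW = 20.16 / 157 x 10000
SW = 1284.1 g/m^2


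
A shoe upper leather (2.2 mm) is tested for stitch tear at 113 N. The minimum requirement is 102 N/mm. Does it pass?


STS = 51.4 N/mm
Passes: No

STS = 113 / 2.2 = 51.4 N/mm
Minimum required: 102 N/mm
Passes: No


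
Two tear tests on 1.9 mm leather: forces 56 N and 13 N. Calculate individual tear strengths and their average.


Tear 1 = 29.5 N/mm
Tear 2 = 6.8 N/mm
Average = 18.2 N/mm


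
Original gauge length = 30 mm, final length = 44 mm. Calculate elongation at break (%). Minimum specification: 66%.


Extension = 44 - 30 = 14 mm
Elongation = 14 / 30 x 100 = 46.7%
Minimum required: 66%
Meets specification: No


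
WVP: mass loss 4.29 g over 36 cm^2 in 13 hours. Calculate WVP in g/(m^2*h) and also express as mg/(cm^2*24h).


WVP = 91.67 g/(m^2*h)
Daily rate = 220.00 mg/(cm^2*24h)


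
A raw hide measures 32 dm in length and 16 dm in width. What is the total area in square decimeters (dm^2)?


Area = length x width
Area = 32 x 16 = 512 dm^2
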